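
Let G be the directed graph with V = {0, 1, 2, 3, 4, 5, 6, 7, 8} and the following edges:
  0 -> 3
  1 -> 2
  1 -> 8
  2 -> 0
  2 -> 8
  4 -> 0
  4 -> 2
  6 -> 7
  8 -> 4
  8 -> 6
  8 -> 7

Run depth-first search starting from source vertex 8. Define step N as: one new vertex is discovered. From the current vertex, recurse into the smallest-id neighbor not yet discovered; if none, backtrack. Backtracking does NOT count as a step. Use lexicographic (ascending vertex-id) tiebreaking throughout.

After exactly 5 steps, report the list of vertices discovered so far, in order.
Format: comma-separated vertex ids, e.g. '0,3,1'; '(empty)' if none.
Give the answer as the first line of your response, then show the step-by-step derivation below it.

8,4,0,3,2

step 1: discover 8; path=8; order=8
step 2: discover 4; path=8>4; order=8,4
step 3: discover 0; path=8>4>0; order=8,4,0
step 4: discover 3; path=8>4>0>3; order=8,4,0,3
step 5: discover 2; path=8>4>2; order=8,4,0,3,2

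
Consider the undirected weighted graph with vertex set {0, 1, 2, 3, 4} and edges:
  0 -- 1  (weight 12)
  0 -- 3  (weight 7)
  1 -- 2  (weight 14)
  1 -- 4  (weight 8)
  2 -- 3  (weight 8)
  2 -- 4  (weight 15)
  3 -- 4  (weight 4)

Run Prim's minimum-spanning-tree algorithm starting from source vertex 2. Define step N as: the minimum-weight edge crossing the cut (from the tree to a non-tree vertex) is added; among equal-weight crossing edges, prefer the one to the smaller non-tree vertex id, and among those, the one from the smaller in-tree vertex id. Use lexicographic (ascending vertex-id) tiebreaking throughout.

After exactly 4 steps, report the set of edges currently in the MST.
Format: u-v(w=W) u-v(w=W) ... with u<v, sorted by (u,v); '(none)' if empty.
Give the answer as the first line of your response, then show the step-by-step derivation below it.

0-3(w=7) 1-4(w=8) 2-3(w=8) 3-4(w=4)

step 1: add edge 2-3 (w=8); MST = {2-3(w=8)}
step 2: add edge 3-4 (w=4); MST = {2-3(w=8) 3-4(w=4)}
step 3: add edge 0-3 (w=7); MST = {0-3(w=7) 2-3(w=8) 3-4(w=4)}
step 4: add edge 1-4 (w=8); MST = {0-3(w=7) 1-4(w=8) 2-3(w=8) 3-4(w=4)}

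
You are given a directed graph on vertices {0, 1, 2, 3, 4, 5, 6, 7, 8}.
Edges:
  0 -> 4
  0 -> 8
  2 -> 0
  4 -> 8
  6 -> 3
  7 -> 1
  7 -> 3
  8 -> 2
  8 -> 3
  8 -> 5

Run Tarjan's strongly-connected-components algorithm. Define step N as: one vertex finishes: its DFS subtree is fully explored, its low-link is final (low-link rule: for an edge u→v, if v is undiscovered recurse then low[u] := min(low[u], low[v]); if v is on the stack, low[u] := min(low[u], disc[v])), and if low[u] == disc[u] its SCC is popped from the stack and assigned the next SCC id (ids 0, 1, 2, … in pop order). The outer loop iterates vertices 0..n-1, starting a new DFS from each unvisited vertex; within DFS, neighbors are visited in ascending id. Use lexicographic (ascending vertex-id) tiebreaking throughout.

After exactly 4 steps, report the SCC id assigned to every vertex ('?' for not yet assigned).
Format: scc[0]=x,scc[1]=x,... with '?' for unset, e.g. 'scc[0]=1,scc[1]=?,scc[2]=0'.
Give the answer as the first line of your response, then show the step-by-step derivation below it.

scc[0]=?,scc[1]=?,scc[2]=?,scc[3]=0,scc[4]=?,scc[5]=1,scc[6]=?,scc[7]=?,scc[8]=?

step 1: low=(low[0]=0,low[1]=?,low[2]=0,low[3]=?,low[4]=1,low[5]=?,low[6]=?,low[7]=?,low[8]=2); scc=(scc[0]=?,scc[1]=?,scc[2]=?,scc[3]=?,scc[4]=?,scc[5]=?,scc[6]=?,scc[7]=?,scc[8]=?)
step 2: low=(low[0]=0,low[1]=?,low[2]=0,low[3]=4,low[4]=1,low[5]=?,low[6]=?,low[7]=?,low[8]=0); scc=(scc[0]=?,scc[1]=?,scc[2]=?,scc[3]=0,scc[4]=?,scc[5]=?,scc[6]=?,scc[7]=?,scc[8]=?)
step 3: low=(low[0]=0,low[1]=?,low[2]=0,low[3]=4,low[4]=1,low[5]=5,low[6]=?,low[7]=?,low[8]=0); scc=(scc[0]=?,scc[1]=?,scc[2]=?,scc[3]=0,scc[4]=?,scc[5]=1,scc[6]=?,scc[7]=?,scc[8]=?)
step 4: low=(low[0]=0,low[1]=?,low[2]=0,low[3]=4,low[4]=1,low[5]=5,low[6]=?,low[7]=?,low[8]=0); scc=(scc[0]=?,scc[1]=?,scc[2]=?,scc[3]=0,scc[4]=?,scc[5]=1,scc[6]=?,scc[7]=?,scc[8]=?)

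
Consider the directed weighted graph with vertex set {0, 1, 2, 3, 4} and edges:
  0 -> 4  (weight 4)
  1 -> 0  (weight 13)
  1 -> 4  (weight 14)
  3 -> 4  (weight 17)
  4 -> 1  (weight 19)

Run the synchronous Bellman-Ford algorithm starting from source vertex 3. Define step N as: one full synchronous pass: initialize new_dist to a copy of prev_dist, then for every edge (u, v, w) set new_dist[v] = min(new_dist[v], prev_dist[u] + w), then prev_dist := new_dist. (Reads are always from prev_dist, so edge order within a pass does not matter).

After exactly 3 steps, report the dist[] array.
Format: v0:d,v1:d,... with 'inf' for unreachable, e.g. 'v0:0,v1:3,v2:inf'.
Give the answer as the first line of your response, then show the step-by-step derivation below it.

v0:49,v1:36,v2:inf,v3:0,v4:17

step 1: dist = v0:inf,v1:inf,v2:inf,v3:0,v4:17
step 2: dist = v0:inf,v1:36,v2:inf,v3:0,v4:17
step 3: dist = v0:49,v1:36,v2:inf,v3:0,v4:17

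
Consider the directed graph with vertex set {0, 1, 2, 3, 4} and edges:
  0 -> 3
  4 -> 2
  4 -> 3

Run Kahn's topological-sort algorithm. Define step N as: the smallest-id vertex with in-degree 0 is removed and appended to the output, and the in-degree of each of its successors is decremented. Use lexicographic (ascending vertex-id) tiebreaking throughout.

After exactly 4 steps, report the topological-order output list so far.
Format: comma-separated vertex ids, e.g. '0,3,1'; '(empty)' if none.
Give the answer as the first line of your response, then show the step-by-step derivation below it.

0,1,4,2

step 1: output 0; order=[0]; indeg=(0,0,1,1,0)
step 2: output 1; order=[0,1]; indeg=(0,0,1,1,0)
step 3: output 4; order=[0,1,4]; indeg=(0,0,0,0,0)
step 4: output 2; order=[0,1,4,2]; indeg=(0,0,0,0,0)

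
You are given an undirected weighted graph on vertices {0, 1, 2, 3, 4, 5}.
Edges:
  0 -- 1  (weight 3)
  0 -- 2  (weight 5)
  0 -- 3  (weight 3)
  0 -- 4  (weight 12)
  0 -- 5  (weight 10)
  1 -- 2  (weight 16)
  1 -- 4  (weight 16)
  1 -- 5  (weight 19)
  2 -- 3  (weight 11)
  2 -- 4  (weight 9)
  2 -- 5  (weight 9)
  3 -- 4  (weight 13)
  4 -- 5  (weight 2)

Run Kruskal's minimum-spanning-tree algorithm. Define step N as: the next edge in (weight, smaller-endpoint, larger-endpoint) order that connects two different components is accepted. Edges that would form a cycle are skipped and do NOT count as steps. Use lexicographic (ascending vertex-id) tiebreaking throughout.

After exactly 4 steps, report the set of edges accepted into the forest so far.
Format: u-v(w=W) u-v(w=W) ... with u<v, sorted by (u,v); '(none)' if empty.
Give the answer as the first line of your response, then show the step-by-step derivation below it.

0-1(w=3) 0-2(w=5) 0-3(w=3) 4-5(w=2)

step 1: add edge 4-5 (w=2); MST = {4-5(w=2)}
step 2: add edge 0-1 (w=3); MST = {0-1(w=3) 4-5(w=2)}
step 3: add edge 0-3 (w=3); MST = {0-1(w=3) 0-3(w=3) 4-5(w=2)}
step 4: add edge 0-2 (w=5); MST = {0-1(w=3) 0-2(w=5) 0-3(w=3) 4-5(w=2)}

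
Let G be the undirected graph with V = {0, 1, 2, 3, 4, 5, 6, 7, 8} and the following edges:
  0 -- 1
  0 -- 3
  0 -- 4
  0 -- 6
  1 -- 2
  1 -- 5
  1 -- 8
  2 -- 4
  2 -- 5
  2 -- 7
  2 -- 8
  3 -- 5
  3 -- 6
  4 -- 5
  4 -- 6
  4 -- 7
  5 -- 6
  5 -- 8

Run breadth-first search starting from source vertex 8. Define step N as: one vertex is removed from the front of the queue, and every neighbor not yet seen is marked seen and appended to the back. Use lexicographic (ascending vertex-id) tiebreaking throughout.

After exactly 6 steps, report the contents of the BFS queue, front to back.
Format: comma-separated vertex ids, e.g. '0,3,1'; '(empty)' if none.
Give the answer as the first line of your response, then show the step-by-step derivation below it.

7,3,6

step 1: dequeue 8; queue=[1,2,5]; order=8
step 2: dequeue 1; queue=[2,5,0]; order=8,1
step 3: dequeue 2; queue=[5,0,4,7]; order=8,1,2
step 4: dequeue 5; queue=[0,4,7,3,6]; order=8,1,2,5
step 5: dequeue 0; queue=[4,7,3,6]; order=8,1,2,5,0
step 6: dequeue 4; queue=[7,3,6]; order=8,1,2,5,0,4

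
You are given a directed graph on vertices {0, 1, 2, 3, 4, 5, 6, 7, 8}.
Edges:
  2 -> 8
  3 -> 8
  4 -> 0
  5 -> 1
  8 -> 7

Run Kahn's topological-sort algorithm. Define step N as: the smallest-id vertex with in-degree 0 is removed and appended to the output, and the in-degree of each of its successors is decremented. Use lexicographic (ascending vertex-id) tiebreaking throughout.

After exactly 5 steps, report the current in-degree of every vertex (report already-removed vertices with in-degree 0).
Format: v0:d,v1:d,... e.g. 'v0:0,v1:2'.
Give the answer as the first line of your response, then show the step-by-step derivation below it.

v0:0,v1:0,v2:0,v3:0,v4:0,v5:0,v6:0,v7:1,v8:0

step 1: output 2; order=[2]; indeg=(1,1,0,0,0,0,0,1,1)
step 2: output 3; order=[2,3]; indeg=(1,1,0,0,0,0,0,1,0)
step 3: output 4; order=[2,3,4]; indeg=(0,1,0,0,0,0,0,1,0)
step 4: output 0; order=[2,3,4,0]; indeg=(0,1,0,0,0,0,0,1,0)
step 5: output 5; order=[2,3,4,0,5]; indeg=(0,0,0,0,0,0,0,1,0)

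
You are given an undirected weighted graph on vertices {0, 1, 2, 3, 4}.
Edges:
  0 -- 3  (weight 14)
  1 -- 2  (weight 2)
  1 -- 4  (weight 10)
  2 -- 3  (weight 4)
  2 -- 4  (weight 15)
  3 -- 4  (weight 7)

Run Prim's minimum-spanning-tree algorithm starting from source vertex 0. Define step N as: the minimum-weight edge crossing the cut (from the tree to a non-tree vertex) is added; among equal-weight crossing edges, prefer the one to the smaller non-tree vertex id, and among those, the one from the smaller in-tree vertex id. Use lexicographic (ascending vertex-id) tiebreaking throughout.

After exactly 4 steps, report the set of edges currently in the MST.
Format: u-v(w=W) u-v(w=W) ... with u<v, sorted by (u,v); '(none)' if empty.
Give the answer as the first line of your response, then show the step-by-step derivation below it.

0-3(w=14) 1-2(w=2) 2-3(w=4) 3-4(w=7)

step 1: add edge 0-3 (w=14); MST = {0-3(w=14)}
step 2: add edge 2-3 (w=4); MST = {0-3(w=14) 2-3(w=4)}
step 3: add edge 1-2 (w=2); MST = {0-3(w=14) 1-2(w=2) 2-3(w=4)}
step 4: add edge 3-4 (w=7); MST = {0-3(w=14) 1-2(w=2) 2-3(w=4) 3-4(w=7)}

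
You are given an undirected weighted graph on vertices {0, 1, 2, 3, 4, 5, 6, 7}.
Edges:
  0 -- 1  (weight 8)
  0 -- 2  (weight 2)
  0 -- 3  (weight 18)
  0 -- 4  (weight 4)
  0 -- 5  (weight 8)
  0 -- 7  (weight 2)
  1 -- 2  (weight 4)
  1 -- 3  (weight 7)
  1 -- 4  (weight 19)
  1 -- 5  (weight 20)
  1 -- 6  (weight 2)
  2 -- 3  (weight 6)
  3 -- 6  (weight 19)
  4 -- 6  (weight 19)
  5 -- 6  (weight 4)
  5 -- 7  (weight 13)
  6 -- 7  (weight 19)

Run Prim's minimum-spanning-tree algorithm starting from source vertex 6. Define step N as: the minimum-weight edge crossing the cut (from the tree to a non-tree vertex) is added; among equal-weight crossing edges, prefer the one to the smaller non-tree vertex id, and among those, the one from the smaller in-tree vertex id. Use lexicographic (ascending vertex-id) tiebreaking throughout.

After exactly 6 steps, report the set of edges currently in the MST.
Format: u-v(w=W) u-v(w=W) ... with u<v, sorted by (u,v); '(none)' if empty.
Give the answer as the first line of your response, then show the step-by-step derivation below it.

0-2(w=2) 0-4(w=4) 0-7(w=2) 1-2(w=4) 1-6(w=2) 5-6(w=4)

step 1: add edge 1-6 (w=2); MST = {1-6(w=2)}
step 2: add edge 1-2 (w=4); MST = {1-2(w=4) 1-6(w=2)}
step 3: add edge 0-2 (w=2); MST = {0-2(w=2) 1-2(w=4) 1-6(w=2)}
step 4: add edge 0-7 (w=2); MST = {0-2(w=2) 0-7(w=2) 1-2(w=4) 1-6(w=2)}
step 5: add edge 0-4 (w=4); MST = {0-2(w=2) 0-4(w=4) 0-7(w=2) 1-2(w=4) 1-6(w=2)}
step 6: add edge 5-6 (w=4); MST = {0-2(w=2) 0-4(w=4) 0-7(w=2) 1-2(w=4) 1-6(w=2) 5-6(w=4)}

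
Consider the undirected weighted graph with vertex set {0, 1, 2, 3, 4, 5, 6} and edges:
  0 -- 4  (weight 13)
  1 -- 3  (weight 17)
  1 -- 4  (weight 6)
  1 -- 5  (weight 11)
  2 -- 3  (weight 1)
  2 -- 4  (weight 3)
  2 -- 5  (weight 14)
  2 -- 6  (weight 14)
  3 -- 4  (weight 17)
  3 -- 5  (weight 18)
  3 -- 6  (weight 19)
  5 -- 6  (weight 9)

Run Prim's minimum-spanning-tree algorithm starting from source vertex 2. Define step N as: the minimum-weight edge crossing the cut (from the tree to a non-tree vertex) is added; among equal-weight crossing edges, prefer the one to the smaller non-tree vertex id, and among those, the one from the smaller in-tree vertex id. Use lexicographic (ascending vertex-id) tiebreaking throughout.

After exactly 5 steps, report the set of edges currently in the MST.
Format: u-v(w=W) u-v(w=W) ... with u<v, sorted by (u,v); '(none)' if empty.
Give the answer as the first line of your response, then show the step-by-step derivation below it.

1-4(w=6) 1-5(w=11) 2-3(w=1) 2-4(w=3) 5-6(w=9)

step 1: add edge 2-3 (w=1); MST = {2-3(w=1)}
step 2: add edge 2-4 (w=3); MST = {2-3(w=1) 2-4(w=3)}
step 3: add edge 1-4 (w=6); MST = {1-4(w=6) 2-3(w=1) 2-4(w=3)}
step 4: add edge 1-5 (w=11); MST = {1-4(w=6) 1-5(w=11) 2-3(w=1) 2-4(w=3)}
step 5: add edge 5-6 (w=9); MST = {1-4(w=6) 1-5(w=11) 2-3(w=1) 2-4(w=3) 5-6(w=9)}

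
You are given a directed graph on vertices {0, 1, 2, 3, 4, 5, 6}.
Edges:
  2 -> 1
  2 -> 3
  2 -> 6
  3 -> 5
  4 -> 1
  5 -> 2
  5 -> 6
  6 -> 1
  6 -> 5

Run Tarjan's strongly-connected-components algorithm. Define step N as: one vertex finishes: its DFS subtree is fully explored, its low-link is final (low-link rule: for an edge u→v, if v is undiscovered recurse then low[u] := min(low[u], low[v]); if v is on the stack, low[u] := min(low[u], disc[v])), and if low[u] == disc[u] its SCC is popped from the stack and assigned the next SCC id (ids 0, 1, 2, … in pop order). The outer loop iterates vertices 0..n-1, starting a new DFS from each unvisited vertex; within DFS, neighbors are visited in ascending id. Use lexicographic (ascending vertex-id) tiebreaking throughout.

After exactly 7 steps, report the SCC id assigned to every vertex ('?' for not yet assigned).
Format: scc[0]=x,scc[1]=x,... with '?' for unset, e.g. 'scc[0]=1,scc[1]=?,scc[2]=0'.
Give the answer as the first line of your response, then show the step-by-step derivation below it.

scc[0]=0,scc[1]=1,scc[2]=2,scc[3]=2,scc[4]=3,scc[5]=2,scc[6]=2

step 1: low=(low[0]=0,low[1]=?,low[2]=?,low[3]=?,low[4]=?,low[5]=?,low[6]=?); scc=(scc[0]=0,scc[1]=?,scc[2]=?,scc[3]=?,scc[4]=?,scc[5]=?,scc[6]=?)
step 2: low=(low[0]=0,low[1]=1,low[2]=?,low[3]=?,low[4]=?,low[5]=?,low[6]=?); scc=(scc[0]=0,scc[1]=1,scc[2]=?,scc[3]=?,scc[4]=?,scc[5]=?,scc[6]=?)
step 3: low=(low[0]=0,low[1]=1,low[2]=2,low[3]=3,low[4]=?,low[5]=2,low[6]=4); scc=(scc[0]=0,scc[1]=1,scc[2]=?,scc[3]=?,scc[4]=?,scc[5]=?,scc[6]=?)
step 4: low=(low[0]=0,low[1]=1,low[2]=2,low[3]=3,low[4]=?,low[5]=2,low[6]=4); scc=(scc[0]=0,scc[1]=1,scc[2]=?,scc[3]=?,scc[4]=?,scc[5]=?,scc[6]=?)
step 5: low=(low[0]=0,low[1]=1,low[2]=2,low[3]=2,low[4]=?,low[5]=2,low[6]=4); scc=(scc[0]=0,scc[1]=1,scc[2]=?,scc[3]=?,scc[4]=?,scc[5]=?,scc[6]=?)
step 6: low=(low[0]=0,low[1]=1,low[2]=2,low[3]=2,low[4]=?,low[5]=2,low[6]=4); scc=(scc[0]=0,scc[1]=1,scc[2]=2,scc[3]=2,scc[4]=?,scc[5]=2,scc[6]=2)
step 7: low=(low[0]=0,low[1]=1,low[2]=2,low[3]=2,low[4]=6,low[5]=2,low[6]=4); scc=(scc[0]=0,scc[1]=1,scc[2]=2,scc[3]=2,scc[4]=3,scc[5]=2,scc[6]=2)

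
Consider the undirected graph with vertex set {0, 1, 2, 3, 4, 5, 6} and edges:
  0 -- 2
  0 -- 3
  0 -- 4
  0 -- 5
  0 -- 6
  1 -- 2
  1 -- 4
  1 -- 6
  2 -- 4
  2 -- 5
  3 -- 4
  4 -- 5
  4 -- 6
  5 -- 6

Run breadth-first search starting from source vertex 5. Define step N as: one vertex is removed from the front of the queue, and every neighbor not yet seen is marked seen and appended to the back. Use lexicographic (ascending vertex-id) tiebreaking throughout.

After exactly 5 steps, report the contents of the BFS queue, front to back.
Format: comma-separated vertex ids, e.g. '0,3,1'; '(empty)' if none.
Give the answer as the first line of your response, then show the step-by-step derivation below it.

3,1

step 1: dequeue 5; queue=[0,2,4,6]; order=5
step 2: dequeue 0; queue=[2,4,6,3]; order=5,0
step 3: dequeue 2; queue=[4,6,3,1]; order=5,0,2
step 4: dequeue 4; queue=[6,3,1]; order=5,0,2,4
step 5: dequeue 6; queue=[3,1]; order=5,0,2,4,6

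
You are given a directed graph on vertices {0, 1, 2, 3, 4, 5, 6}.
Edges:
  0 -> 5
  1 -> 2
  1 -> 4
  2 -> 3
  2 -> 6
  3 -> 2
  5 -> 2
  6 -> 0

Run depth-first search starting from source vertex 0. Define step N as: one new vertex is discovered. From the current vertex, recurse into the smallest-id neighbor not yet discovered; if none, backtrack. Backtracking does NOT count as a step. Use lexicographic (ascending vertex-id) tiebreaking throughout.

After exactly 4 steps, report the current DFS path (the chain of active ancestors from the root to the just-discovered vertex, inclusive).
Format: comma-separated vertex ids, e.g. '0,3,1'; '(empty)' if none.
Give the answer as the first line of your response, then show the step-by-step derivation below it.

0,5,2,3

step 1: discover 0; path=0; order=0
step 2: discover 5; path=0>5; order=0,5
step 3: discover 2; path=0>5>2; order=0,5,2
step 4: discover 3; path=0>5>2>3; order=0,5,2,3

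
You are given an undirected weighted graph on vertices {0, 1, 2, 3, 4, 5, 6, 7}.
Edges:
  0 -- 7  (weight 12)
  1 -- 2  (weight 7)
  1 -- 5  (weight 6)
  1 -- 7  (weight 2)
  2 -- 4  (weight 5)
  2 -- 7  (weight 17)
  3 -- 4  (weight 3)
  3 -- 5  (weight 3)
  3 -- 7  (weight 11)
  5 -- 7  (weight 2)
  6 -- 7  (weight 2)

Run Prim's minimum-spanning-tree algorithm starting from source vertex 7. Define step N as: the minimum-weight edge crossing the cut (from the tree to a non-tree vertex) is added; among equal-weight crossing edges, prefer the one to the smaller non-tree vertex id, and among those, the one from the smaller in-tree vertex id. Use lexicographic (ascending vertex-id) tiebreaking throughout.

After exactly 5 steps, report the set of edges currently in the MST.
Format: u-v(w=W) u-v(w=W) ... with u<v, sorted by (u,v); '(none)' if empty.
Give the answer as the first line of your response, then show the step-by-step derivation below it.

1-7(w=2) 3-4(w=3) 3-5(w=3) 5-7(w=2) 6-7(w=2)

step 1: add edge 1-7 (w=2); MST = {1-7(w=2)}
step 2: add edge 5-7 (w=2); MST = {1-7(w=2) 5-7(w=2)}
step 3: add edge 6-7 (w=2); MST = {1-7(w=2) 5-7(w=2) 6-7(w=2)}
step 4: add edge 3-5 (w=3); MST = {1-7(w=2) 3-5(w=3) 5-7(w=2) 6-7(w=2)}
step 5: add edge 3-4 (w=3); MST = {1-7(w=2) 3-4(w=3) 3-5(w=3) 5-7(w=2) 6-7(w=2)}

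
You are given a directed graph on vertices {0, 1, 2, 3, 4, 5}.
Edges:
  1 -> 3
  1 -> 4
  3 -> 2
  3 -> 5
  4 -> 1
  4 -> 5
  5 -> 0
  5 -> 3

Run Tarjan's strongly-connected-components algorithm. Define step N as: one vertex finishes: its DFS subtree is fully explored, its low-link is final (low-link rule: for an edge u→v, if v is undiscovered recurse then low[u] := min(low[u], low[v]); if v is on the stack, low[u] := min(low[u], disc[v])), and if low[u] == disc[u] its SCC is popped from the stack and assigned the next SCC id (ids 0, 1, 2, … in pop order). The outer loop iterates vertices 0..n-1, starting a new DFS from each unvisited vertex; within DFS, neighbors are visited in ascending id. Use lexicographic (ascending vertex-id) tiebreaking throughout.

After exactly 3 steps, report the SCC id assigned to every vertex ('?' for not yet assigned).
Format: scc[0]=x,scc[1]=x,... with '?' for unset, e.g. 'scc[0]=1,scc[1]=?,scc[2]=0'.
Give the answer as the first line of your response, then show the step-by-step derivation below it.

scc[0]=0,scc[1]=?,scc[2]=1,scc[3]=?,scc[4]=?,scc[5]=?

step 1: low=(low[0]=0,low[1]=?,low[2]=?,low[3]=?,low[4]=?,low[5]=?); scc=(scc[0]=0,scc[1]=?,scc[2]=?,scc[3]=?,scc[4]=?,scc[5]=?)
step 2: low=(low[0]=0,low[1]=1,low[2]=3,low[3]=2,low[4]=?,low[5]=?); scc=(scc[0]=0,scc[1]=?,scc[2]=1,scc[3]=?,scc[4]=?,scc[5]=?)
step 3: low=(low[0]=0,low[1]=1,low[2]=3,low[3]=2,low[4]=?,low[5]=2); scc=(scc[0]=0,scc[1]=?,scc[2]=1,scc[3]=?,scc[4]=?,scc[5]=?)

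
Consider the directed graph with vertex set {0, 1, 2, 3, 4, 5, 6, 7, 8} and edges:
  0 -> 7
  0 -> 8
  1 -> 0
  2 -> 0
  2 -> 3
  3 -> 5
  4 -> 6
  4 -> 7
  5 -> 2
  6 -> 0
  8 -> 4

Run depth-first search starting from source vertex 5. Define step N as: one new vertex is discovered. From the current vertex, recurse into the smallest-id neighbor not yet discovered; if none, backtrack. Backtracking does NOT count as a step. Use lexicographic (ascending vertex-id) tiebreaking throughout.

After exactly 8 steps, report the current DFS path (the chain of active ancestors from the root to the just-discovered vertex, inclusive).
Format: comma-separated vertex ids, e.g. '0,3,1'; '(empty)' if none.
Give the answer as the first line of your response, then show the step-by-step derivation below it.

5,2,3

step 1: discover 5; path=5; order=5
step 2: discover 2; path=5>2; order=5,2
step 3: discover 0; path=5>2>0; order=5,2,0
step 4: discover 7; path=5>2>0>7; order=5,2,0,7
step 5: discover 8; path=5>2>0>8; order=5,2,0,7,8
step 6: discover 4; path=5>2>0>8>4; order=5,2,0,7,8,4
step 7: discover 6; path=5>2>0>8>4>6; order=5,2,0,7,8,4,6
step 8: discover 3; path=5>2>3; order=5,2,0,7,8,4,6,3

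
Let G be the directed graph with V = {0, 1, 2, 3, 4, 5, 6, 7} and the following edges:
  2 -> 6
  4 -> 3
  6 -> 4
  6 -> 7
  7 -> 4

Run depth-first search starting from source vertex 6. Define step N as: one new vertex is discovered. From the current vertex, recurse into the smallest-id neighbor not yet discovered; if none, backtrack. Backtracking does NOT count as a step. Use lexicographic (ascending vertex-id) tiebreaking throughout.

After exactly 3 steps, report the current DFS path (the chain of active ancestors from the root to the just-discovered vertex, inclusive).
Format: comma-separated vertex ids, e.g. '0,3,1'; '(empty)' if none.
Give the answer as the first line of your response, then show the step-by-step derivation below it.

6,4,3

step 1: discover 6; path=6; order=6
step 2: discover 4; path=6>4; order=6,4
step 3: discover 3; path=6>4>3; order=6,4,3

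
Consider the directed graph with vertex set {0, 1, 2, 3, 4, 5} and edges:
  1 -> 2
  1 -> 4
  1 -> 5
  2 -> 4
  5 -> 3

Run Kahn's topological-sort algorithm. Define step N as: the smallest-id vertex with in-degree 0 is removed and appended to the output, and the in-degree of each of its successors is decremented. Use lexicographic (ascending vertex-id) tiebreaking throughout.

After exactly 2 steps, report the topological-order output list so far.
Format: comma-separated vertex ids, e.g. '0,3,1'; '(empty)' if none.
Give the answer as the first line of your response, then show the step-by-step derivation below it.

0,1

step 1: output 0; order=[0]; indeg=(0,0,1,1,2,1)
step 2: output 1; order=[0,1]; indeg=(0,0,0,1,1,0)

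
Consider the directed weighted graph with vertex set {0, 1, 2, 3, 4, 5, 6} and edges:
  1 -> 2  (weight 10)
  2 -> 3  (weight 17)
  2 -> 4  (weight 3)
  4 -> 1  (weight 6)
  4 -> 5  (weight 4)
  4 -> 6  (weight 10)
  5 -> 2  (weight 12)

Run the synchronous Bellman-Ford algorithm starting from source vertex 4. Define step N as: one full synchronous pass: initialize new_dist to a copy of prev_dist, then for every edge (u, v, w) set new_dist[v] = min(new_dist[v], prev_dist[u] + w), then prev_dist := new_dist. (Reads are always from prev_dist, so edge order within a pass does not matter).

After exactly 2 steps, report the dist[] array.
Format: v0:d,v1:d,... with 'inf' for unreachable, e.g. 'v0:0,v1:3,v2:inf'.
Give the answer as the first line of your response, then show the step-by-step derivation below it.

v0:inf,v1:6,v2:16,v3:inf,v4:0,v5:4,v6:10

step 1: dist = v0:inf,v1:6,v2:inf,v3:inf,v4:0,v5:4,v6:10
step 2: dist = v0:inf,v1:6,v2:16,v3:inf,v4:0,v5:4,v6:10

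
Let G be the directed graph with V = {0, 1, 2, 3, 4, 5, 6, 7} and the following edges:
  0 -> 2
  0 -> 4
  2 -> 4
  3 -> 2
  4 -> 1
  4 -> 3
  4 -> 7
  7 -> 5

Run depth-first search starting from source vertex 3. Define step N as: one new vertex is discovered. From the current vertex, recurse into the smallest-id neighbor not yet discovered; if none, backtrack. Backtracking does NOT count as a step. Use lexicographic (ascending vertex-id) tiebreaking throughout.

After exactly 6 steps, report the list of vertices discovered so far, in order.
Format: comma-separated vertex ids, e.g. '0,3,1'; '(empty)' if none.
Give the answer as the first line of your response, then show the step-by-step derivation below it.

3,2,4,1,7,5

step 1: discover 3; path=3; order=3
step 2: discover 2; path=3>2; order=3,2
step 3: discover 4; path=3>2>4; order=3,2,4
step 4: discover 1; path=3>2>4>1; order=3,2,4,1
step 5: discover 7; path=3>2>4>7; order=3,2,4,1,7
step 6: discover 5; path=3>2>4>7>5; order=3,2,4,1,7,5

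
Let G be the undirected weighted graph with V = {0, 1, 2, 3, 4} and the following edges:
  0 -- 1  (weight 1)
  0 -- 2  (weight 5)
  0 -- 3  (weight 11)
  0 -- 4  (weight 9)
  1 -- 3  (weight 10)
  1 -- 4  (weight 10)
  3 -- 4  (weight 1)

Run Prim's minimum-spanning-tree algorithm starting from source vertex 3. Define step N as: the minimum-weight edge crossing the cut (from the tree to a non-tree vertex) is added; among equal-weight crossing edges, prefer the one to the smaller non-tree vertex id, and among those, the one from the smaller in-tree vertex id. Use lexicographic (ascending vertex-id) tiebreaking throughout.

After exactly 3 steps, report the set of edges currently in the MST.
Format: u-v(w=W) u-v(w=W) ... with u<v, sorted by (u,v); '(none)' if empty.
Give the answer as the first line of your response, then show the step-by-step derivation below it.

0-1(w=1) 0-4(w=9) 3-4(w=1)

step 1: add edge 3-4 (w=1); MST = {3-4(w=1)}
step 2: add edge 0-4 (w=9); MST = {0-4(w=9) 3-4(w=1)}
step 3: add edge 0-1 (w=1); MST = {0-1(w=1) 0-4(w=9) 3-4(w=1)}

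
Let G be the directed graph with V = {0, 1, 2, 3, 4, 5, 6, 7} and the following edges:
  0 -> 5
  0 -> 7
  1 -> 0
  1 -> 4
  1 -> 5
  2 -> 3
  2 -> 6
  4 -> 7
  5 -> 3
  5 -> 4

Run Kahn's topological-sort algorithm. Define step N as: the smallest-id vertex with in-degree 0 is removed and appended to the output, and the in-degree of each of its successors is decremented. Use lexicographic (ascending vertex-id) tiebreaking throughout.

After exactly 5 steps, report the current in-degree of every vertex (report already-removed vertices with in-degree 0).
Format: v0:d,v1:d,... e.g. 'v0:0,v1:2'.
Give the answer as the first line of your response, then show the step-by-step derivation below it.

v0:0,v1:0,v2:0,v3:0,v4:0,v5:0,v6:0,v7:1

step 1: output 1; order=[1]; indeg=(0,0,0,2,1,1,1,2)
step 2: output 0; order=[1,0]; indeg=(0,0,0,2,1,0,1,1)
step 3: output 2; order=[1,0,2]; indeg=(0,0,0,1,1,0,0,1)
step 4: output 5; order=[1,0,2,5]; indeg=(0,0,0,0,0,0,0,1)
step 5: output 3; order=[1,0,2,5,3]; indeg=(0,0,0,0,0,0,0,1)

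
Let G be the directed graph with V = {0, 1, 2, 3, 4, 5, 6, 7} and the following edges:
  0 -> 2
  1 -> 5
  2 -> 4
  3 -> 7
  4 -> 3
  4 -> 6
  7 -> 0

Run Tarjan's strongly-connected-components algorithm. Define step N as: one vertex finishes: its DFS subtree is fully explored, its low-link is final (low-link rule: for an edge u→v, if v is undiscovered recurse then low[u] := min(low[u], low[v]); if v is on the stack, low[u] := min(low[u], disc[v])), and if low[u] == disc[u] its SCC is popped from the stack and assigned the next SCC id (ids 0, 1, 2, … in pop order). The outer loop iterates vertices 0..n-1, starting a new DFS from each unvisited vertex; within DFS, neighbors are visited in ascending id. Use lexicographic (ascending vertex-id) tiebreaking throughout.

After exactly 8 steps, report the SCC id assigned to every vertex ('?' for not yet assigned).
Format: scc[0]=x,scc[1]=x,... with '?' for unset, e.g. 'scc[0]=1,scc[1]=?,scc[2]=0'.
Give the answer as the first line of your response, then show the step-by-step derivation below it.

scc[0]=1,scc[1]=3,scc[2]=1,scc[3]=1,scc[4]=1,scc[5]=2,scc[6]=0,scc[7]=1

step 1: low=(low[0]=0,low[1]=?,low[2]=1,low[3]=3,low[4]=2,low[5]=?,low[6]=?,low[7]=0); scc=(scc[0]=?,scc[1]=?,scc[2]=?,scc[3]=?,scc[4]=?,scc[5]=?,scc[6]=?,scc[7]=?)
step 2: low=(low[0]=0,low[1]=?,low[2]=1,low[3]=0,low[4]=2,low[5]=?,low[6]=?,low[7]=0); scc=(scc[0]=?,scc[1]=?,scc[2]=?,scc[3]=?,scc[4]=?,scc[5]=?,scc[6]=?,scc[7]=?)
step 3: low=(low[0]=0,low[1]=?,low[2]=1,low[3]=0,low[4]=0,low[5]=?,low[6]=5,low[7]=0); scc=(scc[0]=?,scc[1]=?,scc[2]=?,scc[3]=?,scc[4]=?,scc[5]=?,scc[6]=0,scc[7]=?)
step 4: low=(low[0]=0,low[1]=?,low[2]=1,low[3]=0,low[4]=0,low[5]=?,low[6]=5,low[7]=0); scc=(scc[0]=?,scc[1]=?,scc[2]=?,scc[3]=?,scc[4]=?,scc[5]=?,scc[6]=0,scc[7]=?)
step 5: low=(low[0]=0,low[1]=?,low[2]=0,low[3]=0,low[4]=0,low[5]=?,low[6]=5,low[7]=0); scc=(scc[0]=?,scc[1]=?,scc[2]=?,scc[3]=?,scc[4]=?,scc[5]=?,scc[6]=0,scc[7]=?)
step 6: low=(low[0]=0,low[1]=?,low[2]=0,low[3]=0,low[4]=0,low[5]=?,low[6]=5,low[7]=0); scc=(scc[0]=1,scc[1]=?,scc[2]=1,scc[3]=1,scc[4]=1,scc[5]=?,scc[6]=0,scc[7]=1)
step 7: low=(low[0]=0,low[1]=6,low[2]=0,low[3]=0,low[4]=0,low[5]=7,low[6]=5,low[7]=0); scc=(scc[0]=1,scc[1]=?,scc[2]=1,scc[3]=1,scc[4]=1,scc[5]=2,scc[6]=0,scc[7]=1)
step 8: low=(low[0]=0,low[1]=6,low[2]=0,low[3]=0,low[4]=0,low[5]=7,low[6]=5,low[7]=0); scc=(scc[0]=1,scc[1]=3,scc[2]=1,scc[3]=1,scc[4]=1,scc[5]=2,scc[6]=0,scc[7]=1)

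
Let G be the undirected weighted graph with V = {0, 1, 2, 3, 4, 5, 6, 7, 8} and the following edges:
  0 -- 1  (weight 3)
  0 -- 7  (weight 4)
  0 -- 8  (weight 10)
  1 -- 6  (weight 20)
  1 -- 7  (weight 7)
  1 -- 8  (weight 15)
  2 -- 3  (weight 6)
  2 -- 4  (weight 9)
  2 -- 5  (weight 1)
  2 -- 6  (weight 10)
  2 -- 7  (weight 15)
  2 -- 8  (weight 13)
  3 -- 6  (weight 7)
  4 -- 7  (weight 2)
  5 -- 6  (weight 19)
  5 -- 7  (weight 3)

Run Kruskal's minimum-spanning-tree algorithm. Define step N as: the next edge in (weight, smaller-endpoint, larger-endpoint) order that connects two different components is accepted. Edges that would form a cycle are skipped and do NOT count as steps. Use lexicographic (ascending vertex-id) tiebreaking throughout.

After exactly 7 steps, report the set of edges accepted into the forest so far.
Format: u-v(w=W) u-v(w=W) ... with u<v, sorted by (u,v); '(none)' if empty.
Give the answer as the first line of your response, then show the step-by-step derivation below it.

0-1(w=3) 0-7(w=4) 2-3(w=6) 2-5(w=1) 3-6(w=7) 4-7(w=2) 5-7(w=3)

step 1: add edge 2-5 (w=1); MST = {2-5(w=1)}
step 2: add edge 4-7 (w=2); MST = {2-5(w=1) 4-7(w=2)}
step 3: add edge 0-1 (w=3); MST = {0-1(w=3) 2-5(w=1) 4-7(w=2)}
step 4: add edge 5-7 (w=3); MST = {0-1(w=3) 2-5(w=1) 4-7(w=2) 5-7(w=3)}
step 5: add edge 0-7 (w=4); MST = {0-1(w=3) 0-7(w=4) 2-5(w=1) 4-7(w=2) 5-7(w=3)}
step 6: add edge 2-3 (w=6); MST = {0-1(w=3) 0-7(w=4) 2-3(w=6) 2-5(w=1) 4-7(w=2) 5-7(w=3)}
step 7: add edge 3-6 (w=7); MST = {0-1(w=3) 0-7(w=4) 2-3(w=6) 2-5(w=1) 3-6(w=7) 4-7(w=2) 5-7(w=3)}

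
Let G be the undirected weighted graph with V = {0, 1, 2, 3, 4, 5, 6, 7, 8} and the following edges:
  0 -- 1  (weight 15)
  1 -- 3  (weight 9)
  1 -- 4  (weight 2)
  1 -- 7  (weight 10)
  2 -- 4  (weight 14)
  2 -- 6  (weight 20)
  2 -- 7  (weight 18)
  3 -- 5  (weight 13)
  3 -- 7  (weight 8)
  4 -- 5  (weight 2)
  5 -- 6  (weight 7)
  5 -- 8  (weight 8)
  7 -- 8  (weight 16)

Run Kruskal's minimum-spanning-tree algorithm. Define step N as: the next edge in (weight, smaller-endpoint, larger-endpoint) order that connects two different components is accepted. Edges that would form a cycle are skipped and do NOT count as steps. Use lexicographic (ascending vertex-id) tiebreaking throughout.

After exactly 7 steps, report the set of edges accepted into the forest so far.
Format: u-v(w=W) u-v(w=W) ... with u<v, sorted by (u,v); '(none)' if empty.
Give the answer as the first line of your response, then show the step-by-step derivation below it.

1-3(w=9) 1-4(w=2) 2-4(w=14) 3-7(w=8) 4-5(w=2) 5-6(w=7) 5-8(w=8)

step 1: add edge 1-4 (w=2); MST = {1-4(w=2)}
step 2: add edge 4-5 (w=2); MST = {1-4(w=2) 4-5(w=2)}
step 3: add edge 5-6 (w=7); MST = {1-4(w=2) 4-5(w=2) 5-6(w=7)}
step 4: add edge 3-7 (w=8); MST = {1-4(w=2) 3-7(w=8) 4-5(w=2) 5-6(w=7)}
step 5: add edge 5-8 (w=8); MST = {1-4(w=2) 3-7(w=8) 4-5(w=2) 5-6(w=7) 5-8(w=8)}
step 6: add edge 1-3 (w=9); MST = {1-3(w=9) 1-4(w=2) 3-7(w=8) 4-5(w=2) 5-6(w=7) 5-8(w=8)}
step 7: add edge 2-4 (w=14); MST = {1-3(w=9) 1-4(w=2) 2-4(w=14) 3-7(w=8) 4-5(w=2) 5-6(w=7) 5-8(w=8)}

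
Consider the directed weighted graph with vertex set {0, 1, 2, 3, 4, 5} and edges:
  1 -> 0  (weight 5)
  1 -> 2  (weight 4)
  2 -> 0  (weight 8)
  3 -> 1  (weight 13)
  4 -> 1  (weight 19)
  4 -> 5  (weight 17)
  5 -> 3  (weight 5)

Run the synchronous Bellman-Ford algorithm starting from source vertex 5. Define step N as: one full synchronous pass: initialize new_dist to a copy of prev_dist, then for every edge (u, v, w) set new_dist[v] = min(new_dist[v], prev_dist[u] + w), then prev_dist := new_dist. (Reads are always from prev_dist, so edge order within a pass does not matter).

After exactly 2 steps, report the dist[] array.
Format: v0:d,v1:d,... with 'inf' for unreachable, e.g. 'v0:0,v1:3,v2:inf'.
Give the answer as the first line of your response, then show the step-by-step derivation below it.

v0:inf,v1:18,v2:inf,v3:5,v4:inf,v5:0

step 1: dist = v0:inf,v1:inf,v2:inf,v3:5,v4:inf,v5:0
step 2: dist = v0:inf,v1:18,v2:inf,v3:5,v4:inf,v5:0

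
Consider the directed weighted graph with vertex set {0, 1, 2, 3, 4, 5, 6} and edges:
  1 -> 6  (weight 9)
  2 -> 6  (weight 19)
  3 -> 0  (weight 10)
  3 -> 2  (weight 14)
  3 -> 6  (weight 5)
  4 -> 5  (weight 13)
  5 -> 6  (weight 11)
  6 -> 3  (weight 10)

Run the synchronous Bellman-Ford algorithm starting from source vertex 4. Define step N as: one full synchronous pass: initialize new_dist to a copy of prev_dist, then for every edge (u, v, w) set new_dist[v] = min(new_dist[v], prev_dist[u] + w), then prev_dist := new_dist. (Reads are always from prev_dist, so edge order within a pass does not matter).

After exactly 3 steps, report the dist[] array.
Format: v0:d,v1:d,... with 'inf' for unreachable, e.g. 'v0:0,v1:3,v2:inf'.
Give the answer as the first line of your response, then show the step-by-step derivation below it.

v0:inf,v1:inf,v2:inf,v3:34,v4:0,v5:13,v6:24

step 1: dist = v0:inf,v1:inf,v2:inf,v3:inf,v4:0,v5:13,v6:inf
step 2: dist = v0:inf,v1:inf,v2:inf,v3:inf,v4:0,v5:13,v6:24
step 3: dist = v0:inf,v1:inf,v2:inf,v3:34,v4:0,v5:13,v6:24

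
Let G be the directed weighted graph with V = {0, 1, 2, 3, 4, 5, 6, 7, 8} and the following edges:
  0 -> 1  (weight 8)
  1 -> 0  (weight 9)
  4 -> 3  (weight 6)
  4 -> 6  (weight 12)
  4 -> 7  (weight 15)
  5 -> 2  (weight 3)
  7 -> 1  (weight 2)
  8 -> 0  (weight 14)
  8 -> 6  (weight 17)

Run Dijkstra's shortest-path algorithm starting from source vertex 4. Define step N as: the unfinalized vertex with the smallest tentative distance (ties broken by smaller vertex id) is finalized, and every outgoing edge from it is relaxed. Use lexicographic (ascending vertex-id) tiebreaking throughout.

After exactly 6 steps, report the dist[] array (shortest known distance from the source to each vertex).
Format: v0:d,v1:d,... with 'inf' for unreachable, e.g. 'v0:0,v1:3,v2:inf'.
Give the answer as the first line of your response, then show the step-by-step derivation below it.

v0:26,v1:17,v2:inf,v3:6,v4:0,v5:inf,v6:12,v7:15,v8:inf

step 1: dist = v0:inf,v1:inf,v2:inf,v3:6,v4:0,v5:inf,v6:12,v7:15,v8:inf
step 2: dist = v0:inf,v1:inf,v2:inf,v3:6,v4:0,v5:inf,v6:12,v7:15,v8:inf
step 3: dist = v0:inf,v1:inf,v2:inf,v3:6,v4:0,v5:inf,v6:12,v7:15,v8:inf
step 4: dist = v0:inf,v1:17,v2:inf,v3:6,v4:0,v5:inf,v6:12,v7:15,v8:inf
step 5: dist = v0:26,v1:17,v2:inf,v3:6,v4:0,v5:inf,v6:12,v7:15,v8:inf
step 6: dist = v0:26,v1:17,v2:inf,v3:6,v4:0,v5:inf,v6:12,v7:15,v8:inf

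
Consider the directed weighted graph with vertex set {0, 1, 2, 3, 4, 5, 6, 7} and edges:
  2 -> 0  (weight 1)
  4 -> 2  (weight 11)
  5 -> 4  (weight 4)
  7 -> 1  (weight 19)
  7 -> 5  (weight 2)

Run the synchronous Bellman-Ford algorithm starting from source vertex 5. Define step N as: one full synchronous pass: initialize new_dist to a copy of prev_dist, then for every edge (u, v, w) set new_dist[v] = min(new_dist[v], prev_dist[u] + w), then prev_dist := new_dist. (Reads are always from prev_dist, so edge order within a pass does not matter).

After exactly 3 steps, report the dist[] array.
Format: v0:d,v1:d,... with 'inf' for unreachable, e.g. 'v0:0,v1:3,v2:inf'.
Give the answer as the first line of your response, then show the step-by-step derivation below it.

v0:16,v1:inf,v2:15,v3:inf,v4:4,v5:0,v6:inf,v7:inf

step 1: dist = v0:inf,v1:inf,v2:inf,v3:inf,v4:4,v5:0,v6:inf,v7:inf
step 2: dist = v0:inf,v1:inf,v2:15,v3:inf,v4:4,v5:0,v6:inf,v7:inf
step 3: dist = v0:16,v1:inf,v2:15,v3:inf,v4:4,v5:0,v6:inf,v7:inf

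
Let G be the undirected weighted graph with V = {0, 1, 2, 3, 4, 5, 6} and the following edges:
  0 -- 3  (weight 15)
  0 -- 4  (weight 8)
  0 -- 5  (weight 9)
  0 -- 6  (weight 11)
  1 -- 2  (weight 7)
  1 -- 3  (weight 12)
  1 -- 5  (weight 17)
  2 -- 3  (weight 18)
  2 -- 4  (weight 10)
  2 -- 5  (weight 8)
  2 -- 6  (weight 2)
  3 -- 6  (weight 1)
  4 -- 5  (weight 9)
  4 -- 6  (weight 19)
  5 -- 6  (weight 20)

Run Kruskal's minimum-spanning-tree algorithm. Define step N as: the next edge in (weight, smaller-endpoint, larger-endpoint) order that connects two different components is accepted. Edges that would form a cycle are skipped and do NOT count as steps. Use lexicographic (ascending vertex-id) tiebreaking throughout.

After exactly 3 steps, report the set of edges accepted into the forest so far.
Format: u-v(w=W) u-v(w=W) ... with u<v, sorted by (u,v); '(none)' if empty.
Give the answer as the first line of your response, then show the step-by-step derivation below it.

1-2(w=7) 2-6(w=2) 3-6(w=1)

step 1: add edge 3-6 (w=1); MST = {3-6(w=1)}
step 2: add edge 2-6 (w=2); MST = {2-6(w=2) 3-6(w=1)}
step 3: add edge 1-2 (w=7); MST = {1-2(w=7) 2-6(w=2) 3-6(w=1)}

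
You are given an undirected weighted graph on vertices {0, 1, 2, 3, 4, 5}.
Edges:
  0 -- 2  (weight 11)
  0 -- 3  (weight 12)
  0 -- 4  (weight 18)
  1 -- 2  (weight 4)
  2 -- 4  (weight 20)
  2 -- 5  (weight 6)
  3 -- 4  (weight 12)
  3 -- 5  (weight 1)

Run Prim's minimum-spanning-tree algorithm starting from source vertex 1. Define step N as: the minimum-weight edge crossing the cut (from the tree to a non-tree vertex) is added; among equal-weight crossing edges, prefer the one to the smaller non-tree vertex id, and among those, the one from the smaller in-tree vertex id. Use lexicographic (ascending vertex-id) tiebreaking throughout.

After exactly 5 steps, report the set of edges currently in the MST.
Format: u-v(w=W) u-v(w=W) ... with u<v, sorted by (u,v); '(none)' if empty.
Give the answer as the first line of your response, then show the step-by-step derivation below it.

0-2(w=11) 1-2(w=4) 2-5(w=6) 3-4(w=12) 3-5(w=1)

step 1: add edge 1-2 (w=4); MST = {1-2(w=4)}
step 2: add edge 2-5 (w=6); MST = {1-2(w=4) 2-5(w=6)}
step 3: add edge 3-5 (w=1); MST = {1-2(w=4) 2-5(w=6) 3-5(w=1)}
step 4: add edge 0-2 (w=11); MST = {0-2(w=11) 1-2(w=4) 2-5(w=6) 3-5(w=1)}
step 5: add edge 3-4 (w=12); MST = {0-2(w=11) 1-2(w=4) 2-5(w=6) 3-4(w=12) 3-5(w=1)}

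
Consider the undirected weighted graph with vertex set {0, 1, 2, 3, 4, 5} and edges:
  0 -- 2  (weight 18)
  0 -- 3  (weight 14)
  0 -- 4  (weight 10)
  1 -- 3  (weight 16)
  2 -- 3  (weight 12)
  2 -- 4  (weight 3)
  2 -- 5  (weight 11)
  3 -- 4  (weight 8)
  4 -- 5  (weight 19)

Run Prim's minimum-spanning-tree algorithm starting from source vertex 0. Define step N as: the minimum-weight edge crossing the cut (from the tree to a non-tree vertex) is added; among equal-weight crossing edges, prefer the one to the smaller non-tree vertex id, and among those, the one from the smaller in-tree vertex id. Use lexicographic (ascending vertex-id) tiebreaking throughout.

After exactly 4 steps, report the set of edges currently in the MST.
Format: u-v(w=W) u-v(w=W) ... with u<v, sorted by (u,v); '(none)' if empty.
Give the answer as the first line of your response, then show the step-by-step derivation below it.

0-4(w=10) 2-4(w=3) 2-5(w=11) 3-4(w=8)

step 1: add edge 0-4 (w=10); MST = {0-4(w=10)}
step 2: add edge 2-4 (w=3); MST = {0-4(w=10) 2-4(w=3)}
step 3: add edge 3-4 (w=8); MST = {0-4(w=10) 2-4(w=3) 3-4(w=8)}
step 4: add edge 2-5 (w=11); MST = {0-4(w=10) 2-4(w=3) 2-5(w=11) 3-4(w=8)}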